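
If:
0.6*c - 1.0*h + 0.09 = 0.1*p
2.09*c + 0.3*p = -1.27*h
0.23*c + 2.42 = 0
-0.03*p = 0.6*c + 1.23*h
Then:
No Solution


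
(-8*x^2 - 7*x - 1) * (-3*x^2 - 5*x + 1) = 24*x^4 + 61*x^3 + 30*x^2 - 2*x - 1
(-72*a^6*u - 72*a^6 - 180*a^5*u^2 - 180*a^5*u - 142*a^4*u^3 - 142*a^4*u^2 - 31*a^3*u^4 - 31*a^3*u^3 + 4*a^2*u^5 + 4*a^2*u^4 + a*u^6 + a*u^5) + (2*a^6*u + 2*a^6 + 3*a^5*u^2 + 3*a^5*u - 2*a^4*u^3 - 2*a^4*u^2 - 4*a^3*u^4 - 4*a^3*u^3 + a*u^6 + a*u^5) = -70*a^6*u - 70*a^6 - 177*a^5*u^2 - 177*a^5*u - 144*a^4*u^3 - 144*a^4*u^2 - 35*a^3*u^4 - 35*a^3*u^3 + 4*a^2*u^5 + 4*a^2*u^4 + 2*a*u^6 + 2*a*u^5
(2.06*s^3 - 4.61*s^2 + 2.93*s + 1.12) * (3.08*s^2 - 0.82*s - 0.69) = 6.3448*s^5 - 15.888*s^4 + 11.3832*s^3 + 4.2279*s^2 - 2.9401*s - 0.7728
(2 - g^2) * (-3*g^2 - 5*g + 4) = 3*g^4 + 5*g^3 - 10*g^2 - 10*g + 8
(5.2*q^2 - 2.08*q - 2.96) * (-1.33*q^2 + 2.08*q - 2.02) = -6.916*q^4 + 13.5824*q^3 - 10.8936*q^2 - 1.9552*q + 5.9792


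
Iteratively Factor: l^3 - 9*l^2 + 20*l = (l - 4)*(l^2 - 5*l) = (l - 5)*(l - 4)*(l)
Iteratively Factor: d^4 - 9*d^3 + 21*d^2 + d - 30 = (d - 5)*(d^3 - 4*d^2 + d + 6) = (d - 5)*(d - 3)*(d^2 - d - 2) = (d - 5)*(d - 3)*(d - 2)*(d + 1)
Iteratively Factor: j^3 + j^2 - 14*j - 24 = (j - 4)*(j^2 + 5*j + 6) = (j - 4)*(j + 2)*(j + 3)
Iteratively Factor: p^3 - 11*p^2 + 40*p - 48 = (p - 3)*(p^2 - 8*p + 16) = (p - 4)*(p - 3)*(p - 4)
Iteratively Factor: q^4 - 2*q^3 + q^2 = (q)*(q^3 - 2*q^2 + q) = q^2*(q^2 - 2*q + 1) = q^2*(q - 1)*(q - 1)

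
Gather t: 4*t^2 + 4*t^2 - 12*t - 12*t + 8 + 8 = 8*t^2 - 24*t + 16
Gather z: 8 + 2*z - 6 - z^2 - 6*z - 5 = -z^2 - 4*z - 3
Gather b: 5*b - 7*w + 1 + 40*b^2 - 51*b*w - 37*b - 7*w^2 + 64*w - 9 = 40*b^2 + b*(-51*w - 32) - 7*w^2 + 57*w - 8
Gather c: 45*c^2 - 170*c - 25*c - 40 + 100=45*c^2 - 195*c + 60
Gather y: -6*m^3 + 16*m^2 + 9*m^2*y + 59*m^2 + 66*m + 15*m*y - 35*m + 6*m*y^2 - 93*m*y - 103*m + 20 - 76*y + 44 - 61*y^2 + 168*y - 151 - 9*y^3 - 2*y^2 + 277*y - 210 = -6*m^3 + 75*m^2 - 72*m - 9*y^3 + y^2*(6*m - 63) + y*(9*m^2 - 78*m + 369) - 297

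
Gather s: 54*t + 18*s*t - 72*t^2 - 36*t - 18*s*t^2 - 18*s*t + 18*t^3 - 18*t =-18*s*t^2 + 18*t^3 - 72*t^2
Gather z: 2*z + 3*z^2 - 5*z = 3*z^2 - 3*z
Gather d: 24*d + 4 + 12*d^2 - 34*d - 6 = 12*d^2 - 10*d - 2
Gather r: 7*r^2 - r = 7*r^2 - r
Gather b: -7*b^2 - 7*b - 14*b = -7*b^2 - 21*b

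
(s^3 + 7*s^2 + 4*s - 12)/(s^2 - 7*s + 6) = (s^2 + 8*s + 12)/(s - 6)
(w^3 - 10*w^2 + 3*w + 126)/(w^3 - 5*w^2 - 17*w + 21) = (w - 6)/(w - 1)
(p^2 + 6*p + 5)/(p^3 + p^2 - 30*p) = (p^2 + 6*p + 5)/(p*(p^2 + p - 30))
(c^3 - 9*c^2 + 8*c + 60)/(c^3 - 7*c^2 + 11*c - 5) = (c^2 - 4*c - 12)/(c^2 - 2*c + 1)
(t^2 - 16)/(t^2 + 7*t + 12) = (t - 4)/(t + 3)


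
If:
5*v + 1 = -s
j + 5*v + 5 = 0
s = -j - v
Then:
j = -5/3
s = 7/3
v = -2/3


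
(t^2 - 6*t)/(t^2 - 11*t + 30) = t/(t - 5)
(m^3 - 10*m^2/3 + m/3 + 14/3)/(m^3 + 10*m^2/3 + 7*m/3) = (3*m^2 - 13*m + 14)/(m*(3*m + 7))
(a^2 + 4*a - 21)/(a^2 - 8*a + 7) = (a^2 + 4*a - 21)/(a^2 - 8*a + 7)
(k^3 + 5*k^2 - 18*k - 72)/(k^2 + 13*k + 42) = (k^2 - k - 12)/(k + 7)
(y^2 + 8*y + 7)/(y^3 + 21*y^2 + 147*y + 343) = (y + 1)/(y^2 + 14*y + 49)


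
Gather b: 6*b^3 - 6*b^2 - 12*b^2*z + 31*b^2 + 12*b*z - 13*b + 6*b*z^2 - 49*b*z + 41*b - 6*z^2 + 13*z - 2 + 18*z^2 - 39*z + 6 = 6*b^3 + b^2*(25 - 12*z) + b*(6*z^2 - 37*z + 28) + 12*z^2 - 26*z + 4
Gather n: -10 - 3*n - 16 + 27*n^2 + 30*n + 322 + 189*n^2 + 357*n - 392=216*n^2 + 384*n - 96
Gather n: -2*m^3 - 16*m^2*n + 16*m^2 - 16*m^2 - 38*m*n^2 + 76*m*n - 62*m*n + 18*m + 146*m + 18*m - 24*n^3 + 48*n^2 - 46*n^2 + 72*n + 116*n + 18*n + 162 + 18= -2*m^3 + 182*m - 24*n^3 + n^2*(2 - 38*m) + n*(-16*m^2 + 14*m + 206) + 180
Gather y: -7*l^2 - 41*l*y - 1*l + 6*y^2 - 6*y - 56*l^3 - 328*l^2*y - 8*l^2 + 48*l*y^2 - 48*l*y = -56*l^3 - 15*l^2 - l + y^2*(48*l + 6) + y*(-328*l^2 - 89*l - 6)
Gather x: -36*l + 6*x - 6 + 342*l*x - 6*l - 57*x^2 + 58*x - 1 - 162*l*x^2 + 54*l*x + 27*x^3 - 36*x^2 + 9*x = -42*l + 27*x^3 + x^2*(-162*l - 93) + x*(396*l + 73) - 7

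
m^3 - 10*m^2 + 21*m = m*(m - 7)*(m - 3)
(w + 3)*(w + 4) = w^2 + 7*w + 12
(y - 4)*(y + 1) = y^2 - 3*y - 4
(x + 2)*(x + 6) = x^2 + 8*x + 12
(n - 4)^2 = n^2 - 8*n + 16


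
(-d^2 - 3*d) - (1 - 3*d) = -d^2 - 1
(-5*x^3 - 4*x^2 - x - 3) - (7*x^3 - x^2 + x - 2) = -12*x^3 - 3*x^2 - 2*x - 1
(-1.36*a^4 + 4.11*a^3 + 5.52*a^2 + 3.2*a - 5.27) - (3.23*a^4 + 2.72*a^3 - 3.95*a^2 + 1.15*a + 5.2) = -4.59*a^4 + 1.39*a^3 + 9.47*a^2 + 2.05*a - 10.47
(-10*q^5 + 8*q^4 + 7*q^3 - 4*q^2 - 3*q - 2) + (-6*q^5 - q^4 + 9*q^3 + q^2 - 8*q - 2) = -16*q^5 + 7*q^4 + 16*q^3 - 3*q^2 - 11*q - 4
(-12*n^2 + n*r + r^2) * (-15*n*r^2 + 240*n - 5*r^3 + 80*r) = 180*n^3*r^2 - 2880*n^3 + 45*n^2*r^3 - 720*n^2*r - 20*n*r^4 + 320*n*r^2 - 5*r^5 + 80*r^3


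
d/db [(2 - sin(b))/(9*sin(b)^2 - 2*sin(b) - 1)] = (9*sin(b)^2 - 36*sin(b) + 5)*cos(b)/(9*sin(b)^2 - 2*sin(b) - 1)^2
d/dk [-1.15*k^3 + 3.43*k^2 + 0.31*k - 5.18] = -3.45*k^2 + 6.86*k + 0.31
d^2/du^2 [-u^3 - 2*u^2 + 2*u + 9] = -6*u - 4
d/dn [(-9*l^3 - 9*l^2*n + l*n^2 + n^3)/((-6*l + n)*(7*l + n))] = (387*l^4 - 66*l^3*n - 116*l^2*n^2 + 2*l*n^3 + n^4)/(1764*l^4 - 84*l^3*n - 83*l^2*n^2 + 2*l*n^3 + n^4)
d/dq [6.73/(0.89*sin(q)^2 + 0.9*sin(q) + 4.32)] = -(11.9794*sin(q) + 6.057)*cos(q)/(0.89*sin(q)^2 + 0.9*sin(q) + 4.32)^2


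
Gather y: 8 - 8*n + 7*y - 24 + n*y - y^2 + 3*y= -8*n - y^2 + y*(n + 10) - 16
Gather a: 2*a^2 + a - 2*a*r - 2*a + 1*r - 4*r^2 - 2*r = 2*a^2 + a*(-2*r - 1) - 4*r^2 - r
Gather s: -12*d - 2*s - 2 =-12*d - 2*s - 2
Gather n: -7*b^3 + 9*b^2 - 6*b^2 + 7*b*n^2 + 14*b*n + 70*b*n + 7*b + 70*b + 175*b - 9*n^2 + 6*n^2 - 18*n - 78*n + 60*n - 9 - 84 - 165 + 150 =-7*b^3 + 3*b^2 + 252*b + n^2*(7*b - 3) + n*(84*b - 36) - 108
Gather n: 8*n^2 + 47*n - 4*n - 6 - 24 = 8*n^2 + 43*n - 30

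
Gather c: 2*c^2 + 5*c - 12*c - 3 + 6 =2*c^2 - 7*c + 3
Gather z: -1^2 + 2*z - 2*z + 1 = 0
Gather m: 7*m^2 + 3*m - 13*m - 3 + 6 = 7*m^2 - 10*m + 3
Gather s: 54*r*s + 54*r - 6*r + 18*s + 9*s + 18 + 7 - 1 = 48*r + s*(54*r + 27) + 24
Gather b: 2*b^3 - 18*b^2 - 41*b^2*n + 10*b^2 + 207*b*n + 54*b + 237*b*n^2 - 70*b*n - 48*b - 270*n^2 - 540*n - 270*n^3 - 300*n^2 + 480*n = 2*b^3 + b^2*(-41*n - 8) + b*(237*n^2 + 137*n + 6) - 270*n^3 - 570*n^2 - 60*n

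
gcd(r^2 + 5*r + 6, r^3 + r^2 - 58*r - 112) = r + 2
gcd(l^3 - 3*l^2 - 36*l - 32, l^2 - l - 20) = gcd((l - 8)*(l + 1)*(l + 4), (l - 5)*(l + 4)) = l + 4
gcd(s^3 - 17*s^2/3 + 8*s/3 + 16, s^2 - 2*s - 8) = s - 4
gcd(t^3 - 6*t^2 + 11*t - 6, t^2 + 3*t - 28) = 1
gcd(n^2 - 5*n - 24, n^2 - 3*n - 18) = n + 3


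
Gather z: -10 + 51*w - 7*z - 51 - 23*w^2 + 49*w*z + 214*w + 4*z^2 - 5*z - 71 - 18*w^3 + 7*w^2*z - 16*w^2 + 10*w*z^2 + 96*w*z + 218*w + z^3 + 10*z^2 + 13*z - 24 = -18*w^3 - 39*w^2 + 483*w + z^3 + z^2*(10*w + 14) + z*(7*w^2 + 145*w + 1) - 156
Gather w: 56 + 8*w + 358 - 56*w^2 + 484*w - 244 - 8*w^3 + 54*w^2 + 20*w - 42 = -8*w^3 - 2*w^2 + 512*w + 128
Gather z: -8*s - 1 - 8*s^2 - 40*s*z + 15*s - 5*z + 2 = -8*s^2 + 7*s + z*(-40*s - 5) + 1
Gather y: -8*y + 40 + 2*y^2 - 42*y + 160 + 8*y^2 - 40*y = 10*y^2 - 90*y + 200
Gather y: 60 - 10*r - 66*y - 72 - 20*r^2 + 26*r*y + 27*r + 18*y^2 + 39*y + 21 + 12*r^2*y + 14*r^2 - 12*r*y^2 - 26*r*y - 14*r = -6*r^2 + 3*r + y^2*(18 - 12*r) + y*(12*r^2 - 27) + 9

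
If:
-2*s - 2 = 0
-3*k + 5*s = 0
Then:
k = -5/3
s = -1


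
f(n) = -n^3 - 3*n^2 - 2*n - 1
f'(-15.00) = -587.00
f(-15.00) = 2729.00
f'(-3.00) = -11.00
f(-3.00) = 5.00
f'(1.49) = -17.60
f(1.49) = -13.95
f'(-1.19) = 0.89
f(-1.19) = -1.18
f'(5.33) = -119.21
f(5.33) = -248.31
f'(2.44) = -34.50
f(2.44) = -38.27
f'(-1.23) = 0.84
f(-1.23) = -1.22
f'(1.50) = -17.75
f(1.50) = -14.12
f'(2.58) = -37.45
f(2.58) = -43.30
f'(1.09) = -12.10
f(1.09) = -8.04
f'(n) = -3*n^2 - 6*n - 2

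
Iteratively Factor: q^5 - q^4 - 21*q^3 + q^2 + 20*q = (q + 4)*(q^4 - 5*q^3 - q^2 + 5*q) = (q + 1)*(q + 4)*(q^3 - 6*q^2 + 5*q) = (q - 5)*(q + 1)*(q + 4)*(q^2 - q) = (q - 5)*(q - 1)*(q + 1)*(q + 4)*(q)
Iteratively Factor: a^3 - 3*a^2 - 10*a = (a)*(a^2 - 3*a - 10) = a*(a + 2)*(a - 5)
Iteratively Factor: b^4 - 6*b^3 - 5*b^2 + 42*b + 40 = (b - 4)*(b^3 - 2*b^2 - 13*b - 10) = (b - 4)*(b + 1)*(b^2 - 3*b - 10) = (b - 4)*(b + 1)*(b + 2)*(b - 5)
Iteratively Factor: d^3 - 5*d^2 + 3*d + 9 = (d - 3)*(d^2 - 2*d - 3) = (d - 3)*(d + 1)*(d - 3)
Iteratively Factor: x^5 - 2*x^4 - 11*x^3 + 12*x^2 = (x - 4)*(x^4 + 2*x^3 - 3*x^2) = x*(x - 4)*(x^3 + 2*x^2 - 3*x) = x^2*(x - 4)*(x^2 + 2*x - 3) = x^2*(x - 4)*(x - 1)*(x + 3)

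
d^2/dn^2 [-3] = 0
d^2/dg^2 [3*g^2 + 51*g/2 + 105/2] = 6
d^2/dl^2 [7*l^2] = 14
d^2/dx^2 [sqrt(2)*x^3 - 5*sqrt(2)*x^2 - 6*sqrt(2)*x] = sqrt(2)*(6*x - 10)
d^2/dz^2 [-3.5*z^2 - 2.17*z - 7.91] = -7.00000000000000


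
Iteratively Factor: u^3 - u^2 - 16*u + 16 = (u - 1)*(u^2 - 16) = (u - 4)*(u - 1)*(u + 4)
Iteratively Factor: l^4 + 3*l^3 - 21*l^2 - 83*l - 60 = (l + 4)*(l^3 - l^2 - 17*l - 15) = (l - 5)*(l + 4)*(l^2 + 4*l + 3) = (l - 5)*(l + 1)*(l + 4)*(l + 3)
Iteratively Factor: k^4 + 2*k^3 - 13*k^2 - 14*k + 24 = (k + 4)*(k^3 - 2*k^2 - 5*k + 6) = (k + 2)*(k + 4)*(k^2 - 4*k + 3) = (k - 3)*(k + 2)*(k + 4)*(k - 1)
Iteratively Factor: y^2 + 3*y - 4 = (y - 1)*(y + 4)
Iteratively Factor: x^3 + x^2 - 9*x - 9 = (x - 3)*(x^2 + 4*x + 3) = (x - 3)*(x + 3)*(x + 1)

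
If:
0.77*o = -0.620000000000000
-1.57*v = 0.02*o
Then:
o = -0.81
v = 0.01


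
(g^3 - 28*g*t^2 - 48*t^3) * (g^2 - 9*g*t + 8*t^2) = g^5 - 9*g^4*t - 20*g^3*t^2 + 204*g^2*t^3 + 208*g*t^4 - 384*t^5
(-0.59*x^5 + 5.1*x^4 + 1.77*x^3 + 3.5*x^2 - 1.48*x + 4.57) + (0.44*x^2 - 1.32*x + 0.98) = -0.59*x^5 + 5.1*x^4 + 1.77*x^3 + 3.94*x^2 - 2.8*x + 5.55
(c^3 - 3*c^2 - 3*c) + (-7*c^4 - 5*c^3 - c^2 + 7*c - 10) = -7*c^4 - 4*c^3 - 4*c^2 + 4*c - 10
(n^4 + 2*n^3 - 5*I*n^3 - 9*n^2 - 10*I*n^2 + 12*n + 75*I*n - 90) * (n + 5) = n^5 + 7*n^4 - 5*I*n^4 + n^3 - 35*I*n^3 - 33*n^2 + 25*I*n^2 - 30*n + 375*I*n - 450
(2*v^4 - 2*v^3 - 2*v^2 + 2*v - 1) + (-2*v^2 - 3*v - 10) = 2*v^4 - 2*v^3 - 4*v^2 - v - 11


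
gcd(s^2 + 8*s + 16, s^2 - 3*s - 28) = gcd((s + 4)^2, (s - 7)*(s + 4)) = s + 4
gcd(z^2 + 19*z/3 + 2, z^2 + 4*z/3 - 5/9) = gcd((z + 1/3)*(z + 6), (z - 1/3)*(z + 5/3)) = 1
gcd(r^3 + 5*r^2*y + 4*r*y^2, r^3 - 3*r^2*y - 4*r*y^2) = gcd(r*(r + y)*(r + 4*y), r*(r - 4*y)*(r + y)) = r^2 + r*y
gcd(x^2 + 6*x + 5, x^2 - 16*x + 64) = 1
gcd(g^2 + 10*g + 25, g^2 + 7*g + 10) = g + 5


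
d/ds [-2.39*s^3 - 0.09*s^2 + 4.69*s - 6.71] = -7.17*s^2 - 0.18*s + 4.69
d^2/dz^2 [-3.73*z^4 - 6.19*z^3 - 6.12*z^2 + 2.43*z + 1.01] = -44.76*z^2 - 37.14*z - 12.24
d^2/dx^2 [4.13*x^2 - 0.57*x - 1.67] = 8.26000000000000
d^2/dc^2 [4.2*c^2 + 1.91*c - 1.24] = 8.40000000000000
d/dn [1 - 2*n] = -2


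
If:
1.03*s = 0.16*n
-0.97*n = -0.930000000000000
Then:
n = 0.96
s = 0.15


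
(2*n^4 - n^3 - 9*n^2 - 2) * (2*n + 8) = 4*n^5 + 14*n^4 - 26*n^3 - 72*n^2 - 4*n - 16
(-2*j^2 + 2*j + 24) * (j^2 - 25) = -2*j^4 + 2*j^3 + 74*j^2 - 50*j - 600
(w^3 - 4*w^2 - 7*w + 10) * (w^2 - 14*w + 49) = w^5 - 18*w^4 + 98*w^3 - 88*w^2 - 483*w + 490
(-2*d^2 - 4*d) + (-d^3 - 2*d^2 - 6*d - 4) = -d^3 - 4*d^2 - 10*d - 4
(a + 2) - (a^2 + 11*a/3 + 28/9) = -a^2 - 8*a/3 - 10/9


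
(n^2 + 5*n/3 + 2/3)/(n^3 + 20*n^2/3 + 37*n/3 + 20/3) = (3*n + 2)/(3*n^2 + 17*n + 20)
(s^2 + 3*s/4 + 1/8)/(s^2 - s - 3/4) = (4*s + 1)/(2*(2*s - 3))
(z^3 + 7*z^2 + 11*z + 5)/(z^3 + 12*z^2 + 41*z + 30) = (z + 1)/(z + 6)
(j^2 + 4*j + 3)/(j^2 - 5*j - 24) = (j + 1)/(j - 8)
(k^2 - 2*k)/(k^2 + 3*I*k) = (k - 2)/(k + 3*I)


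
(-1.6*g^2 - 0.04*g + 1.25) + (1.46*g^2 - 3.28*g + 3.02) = -0.14*g^2 - 3.32*g + 4.27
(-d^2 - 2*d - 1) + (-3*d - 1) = -d^2 - 5*d - 2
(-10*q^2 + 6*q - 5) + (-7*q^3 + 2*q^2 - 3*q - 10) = -7*q^3 - 8*q^2 + 3*q - 15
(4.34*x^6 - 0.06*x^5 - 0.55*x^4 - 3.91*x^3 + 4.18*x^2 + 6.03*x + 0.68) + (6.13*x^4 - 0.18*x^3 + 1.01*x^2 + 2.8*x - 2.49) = 4.34*x^6 - 0.06*x^5 + 5.58*x^4 - 4.09*x^3 + 5.19*x^2 + 8.83*x - 1.81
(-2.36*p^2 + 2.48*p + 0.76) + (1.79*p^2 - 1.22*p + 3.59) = -0.57*p^2 + 1.26*p + 4.35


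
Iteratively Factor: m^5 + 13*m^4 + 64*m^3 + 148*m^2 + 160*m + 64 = (m + 4)*(m^4 + 9*m^3 + 28*m^2 + 36*m + 16) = (m + 1)*(m + 4)*(m^3 + 8*m^2 + 20*m + 16) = (m + 1)*(m + 4)^2*(m^2 + 4*m + 4) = (m + 1)*(m + 2)*(m + 4)^2*(m + 2)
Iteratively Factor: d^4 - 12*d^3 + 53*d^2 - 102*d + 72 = (d - 3)*(d^3 - 9*d^2 + 26*d - 24) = (d - 3)*(d - 2)*(d^2 - 7*d + 12) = (d - 4)*(d - 3)*(d - 2)*(d - 3)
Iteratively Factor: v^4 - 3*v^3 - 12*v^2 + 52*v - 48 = (v - 3)*(v^3 - 12*v + 16) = (v - 3)*(v - 2)*(v^2 + 2*v - 8) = (v - 3)*(v - 2)^2*(v + 4)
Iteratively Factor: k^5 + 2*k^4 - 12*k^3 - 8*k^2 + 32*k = (k - 2)*(k^4 + 4*k^3 - 4*k^2 - 16*k) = (k - 2)*(k + 4)*(k^3 - 4*k) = k*(k - 2)*(k + 4)*(k^2 - 4) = k*(k - 2)^2*(k + 4)*(k + 2)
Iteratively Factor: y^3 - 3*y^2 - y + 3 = (y - 1)*(y^2 - 2*y - 3) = (y - 1)*(y + 1)*(y - 3)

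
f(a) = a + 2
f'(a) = 1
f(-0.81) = 1.19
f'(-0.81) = 1.00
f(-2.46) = -0.46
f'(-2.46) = 1.00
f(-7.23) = -5.23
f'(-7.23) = 1.00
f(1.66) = 3.66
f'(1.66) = 1.00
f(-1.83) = 0.17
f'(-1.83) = 1.00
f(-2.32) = -0.32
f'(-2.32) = 1.00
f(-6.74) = -4.74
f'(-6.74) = 1.00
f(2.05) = 4.05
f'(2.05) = 1.00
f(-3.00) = -1.00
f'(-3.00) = 1.00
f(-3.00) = -1.00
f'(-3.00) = 1.00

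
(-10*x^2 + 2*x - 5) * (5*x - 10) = -50*x^3 + 110*x^2 - 45*x + 50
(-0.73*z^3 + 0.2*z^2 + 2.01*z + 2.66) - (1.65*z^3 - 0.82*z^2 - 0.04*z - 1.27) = -2.38*z^3 + 1.02*z^2 + 2.05*z + 3.93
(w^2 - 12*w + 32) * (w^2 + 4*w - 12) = w^4 - 8*w^3 - 28*w^2 + 272*w - 384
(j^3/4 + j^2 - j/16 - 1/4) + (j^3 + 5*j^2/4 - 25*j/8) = 5*j^3/4 + 9*j^2/4 - 51*j/16 - 1/4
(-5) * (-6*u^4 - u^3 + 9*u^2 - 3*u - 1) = 30*u^4 + 5*u^3 - 45*u^2 + 15*u + 5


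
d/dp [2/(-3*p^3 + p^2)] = 2*(9*p - 2)/(p^3*(3*p - 1)^2)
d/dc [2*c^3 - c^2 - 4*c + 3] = 6*c^2 - 2*c - 4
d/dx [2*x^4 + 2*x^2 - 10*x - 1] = 8*x^3 + 4*x - 10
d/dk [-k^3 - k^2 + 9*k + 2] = -3*k^2 - 2*k + 9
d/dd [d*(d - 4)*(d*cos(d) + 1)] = -d*(d - 4)*(d*sin(d) - cos(d)) + d*(d*cos(d) + 1) + (d - 4)*(d*cos(d) + 1)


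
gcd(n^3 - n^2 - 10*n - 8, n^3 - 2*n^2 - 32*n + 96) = n - 4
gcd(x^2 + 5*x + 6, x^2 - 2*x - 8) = x + 2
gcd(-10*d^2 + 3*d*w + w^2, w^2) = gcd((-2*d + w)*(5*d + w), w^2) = 1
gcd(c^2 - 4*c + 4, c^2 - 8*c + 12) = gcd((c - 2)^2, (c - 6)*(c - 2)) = c - 2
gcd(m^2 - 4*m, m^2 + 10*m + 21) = 1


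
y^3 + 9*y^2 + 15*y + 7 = (y + 1)^2*(y + 7)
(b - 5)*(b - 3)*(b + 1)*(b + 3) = b^4 - 4*b^3 - 14*b^2 + 36*b + 45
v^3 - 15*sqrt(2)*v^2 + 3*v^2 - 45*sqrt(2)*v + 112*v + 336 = (v + 3)*(v - 8*sqrt(2))*(v - 7*sqrt(2))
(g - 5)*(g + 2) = g^2 - 3*g - 10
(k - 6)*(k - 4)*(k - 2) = k^3 - 12*k^2 + 44*k - 48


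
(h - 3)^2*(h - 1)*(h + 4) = h^4 - 3*h^3 - 13*h^2 + 51*h - 36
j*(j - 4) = j^2 - 4*j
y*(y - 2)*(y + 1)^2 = y^4 - 3*y^2 - 2*y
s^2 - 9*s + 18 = (s - 6)*(s - 3)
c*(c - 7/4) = c^2 - 7*c/4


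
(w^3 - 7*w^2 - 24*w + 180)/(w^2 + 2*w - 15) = (w^2 - 12*w + 36)/(w - 3)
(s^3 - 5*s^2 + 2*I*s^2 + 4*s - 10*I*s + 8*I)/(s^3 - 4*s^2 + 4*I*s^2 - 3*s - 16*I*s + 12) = (s^2 + s*(-1 + 2*I) - 2*I)/(s^2 + 4*I*s - 3)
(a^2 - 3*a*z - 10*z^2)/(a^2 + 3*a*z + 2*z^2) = (a - 5*z)/(a + z)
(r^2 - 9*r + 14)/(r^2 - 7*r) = (r - 2)/r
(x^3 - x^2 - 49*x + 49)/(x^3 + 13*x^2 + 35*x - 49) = (x - 7)/(x + 7)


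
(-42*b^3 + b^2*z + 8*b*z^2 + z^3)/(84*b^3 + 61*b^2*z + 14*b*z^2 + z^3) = (-2*b + z)/(4*b + z)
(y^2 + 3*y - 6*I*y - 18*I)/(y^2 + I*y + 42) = (y + 3)/(y + 7*I)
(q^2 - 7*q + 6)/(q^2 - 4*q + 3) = (q - 6)/(q - 3)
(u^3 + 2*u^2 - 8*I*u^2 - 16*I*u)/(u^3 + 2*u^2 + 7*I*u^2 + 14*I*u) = (u - 8*I)/(u + 7*I)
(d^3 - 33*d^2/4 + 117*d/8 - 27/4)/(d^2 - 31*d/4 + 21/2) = (8*d^2 - 18*d + 9)/(2*(4*d - 7))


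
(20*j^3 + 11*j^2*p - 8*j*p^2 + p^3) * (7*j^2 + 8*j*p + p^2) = 140*j^5 + 237*j^4*p + 52*j^3*p^2 - 46*j^2*p^3 + p^5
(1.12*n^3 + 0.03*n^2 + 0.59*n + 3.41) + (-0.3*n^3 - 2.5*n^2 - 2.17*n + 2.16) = 0.82*n^3 - 2.47*n^2 - 1.58*n + 5.57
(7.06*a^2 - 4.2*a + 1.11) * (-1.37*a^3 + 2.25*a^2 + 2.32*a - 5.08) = -9.6722*a^5 + 21.639*a^4 + 5.4085*a^3 - 43.1113*a^2 + 23.9112*a - 5.6388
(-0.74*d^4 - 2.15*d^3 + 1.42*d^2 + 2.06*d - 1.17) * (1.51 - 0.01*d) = 0.0074*d^5 - 1.0959*d^4 - 3.2607*d^3 + 2.1236*d^2 + 3.1223*d - 1.7667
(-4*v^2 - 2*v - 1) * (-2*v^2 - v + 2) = 8*v^4 + 8*v^3 - 4*v^2 - 3*v - 2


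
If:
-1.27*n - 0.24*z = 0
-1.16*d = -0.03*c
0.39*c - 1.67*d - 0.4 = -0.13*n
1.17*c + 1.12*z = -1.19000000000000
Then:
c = 1.00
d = 0.03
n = 0.40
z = -2.11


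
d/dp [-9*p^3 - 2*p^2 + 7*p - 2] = -27*p^2 - 4*p + 7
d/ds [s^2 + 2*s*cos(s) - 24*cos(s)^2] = -2*s*sin(s) + 2*s + 24*sin(2*s) + 2*cos(s)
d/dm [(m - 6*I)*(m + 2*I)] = 2*m - 4*I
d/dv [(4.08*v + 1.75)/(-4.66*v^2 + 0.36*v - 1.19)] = (19.0128*v^2 + 16.31*v - 5.4852)/(21.7156*v^4 - 3.3552*v^3 + 11.2204*v^2 - 0.8568*v + 1.4161)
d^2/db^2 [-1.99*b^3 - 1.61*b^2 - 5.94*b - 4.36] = -11.94*b - 3.22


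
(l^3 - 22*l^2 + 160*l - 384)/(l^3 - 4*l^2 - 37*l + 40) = (l^2 - 14*l + 48)/(l^2 + 4*l - 5)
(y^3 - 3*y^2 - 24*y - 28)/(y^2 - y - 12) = (-y^3 + 3*y^2 + 24*y + 28)/(-y^2 + y + 12)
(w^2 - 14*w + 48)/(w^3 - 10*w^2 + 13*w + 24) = (w - 6)/(w^2 - 2*w - 3)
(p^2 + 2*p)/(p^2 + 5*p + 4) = p*(p + 2)/(p^2 + 5*p + 4)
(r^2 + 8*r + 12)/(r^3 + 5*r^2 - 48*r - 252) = (r + 2)/(r^2 - r - 42)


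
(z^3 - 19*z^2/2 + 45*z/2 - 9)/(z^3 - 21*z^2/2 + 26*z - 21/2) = (z - 6)/(z - 7)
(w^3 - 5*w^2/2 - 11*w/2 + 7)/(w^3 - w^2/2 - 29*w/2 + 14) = (w + 2)/(w + 4)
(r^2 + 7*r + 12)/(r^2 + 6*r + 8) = (r + 3)/(r + 2)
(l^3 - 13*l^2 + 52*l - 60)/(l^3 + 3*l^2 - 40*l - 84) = (l^2 - 7*l + 10)/(l^2 + 9*l + 14)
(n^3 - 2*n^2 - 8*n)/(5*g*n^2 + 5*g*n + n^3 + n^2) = (n^2 - 2*n - 8)/(5*g*n + 5*g + n^2 + n)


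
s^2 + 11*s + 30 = (s + 5)*(s + 6)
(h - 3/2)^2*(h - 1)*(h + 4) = h^4 - 43*h^2/4 + 75*h/4 - 9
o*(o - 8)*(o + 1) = o^3 - 7*o^2 - 8*o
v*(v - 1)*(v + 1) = v^3 - v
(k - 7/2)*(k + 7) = k^2 + 7*k/2 - 49/2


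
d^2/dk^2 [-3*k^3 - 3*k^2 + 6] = -18*k - 6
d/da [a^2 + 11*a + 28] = 2*a + 11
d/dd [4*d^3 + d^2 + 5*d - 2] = 12*d^2 + 2*d + 5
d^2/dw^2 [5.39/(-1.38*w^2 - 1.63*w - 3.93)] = (20.529432*w^2 + 24.248532*w - 5.39*(2.76*w + 1.63)*(5.52*w + 3.26) + 58.464252)/(1.38*w^2 + 1.63*w + 3.93)^3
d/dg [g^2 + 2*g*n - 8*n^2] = 2*g + 2*n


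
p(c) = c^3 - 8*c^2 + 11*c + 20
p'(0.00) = 11.00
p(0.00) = 20.00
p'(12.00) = 251.00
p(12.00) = 728.00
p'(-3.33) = 97.55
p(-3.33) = -142.27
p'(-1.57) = 43.51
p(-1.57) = -20.86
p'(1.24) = -4.23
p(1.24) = 23.25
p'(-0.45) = 18.81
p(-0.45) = 13.34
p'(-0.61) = 21.88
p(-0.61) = 10.09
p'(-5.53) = 191.22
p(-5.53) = -454.59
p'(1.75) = -7.81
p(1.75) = 20.11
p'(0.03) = 10.52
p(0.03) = 20.32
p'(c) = 3*c^2 - 16*c + 11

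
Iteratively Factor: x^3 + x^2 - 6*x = (x)*(x^2 + x - 6) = x*(x + 3)*(x - 2)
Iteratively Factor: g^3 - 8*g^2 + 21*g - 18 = (g - 3)*(g^2 - 5*g + 6) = (g - 3)*(g - 2)*(g - 3)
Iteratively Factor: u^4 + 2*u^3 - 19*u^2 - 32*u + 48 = (u + 4)*(u^3 - 2*u^2 - 11*u + 12) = (u - 1)*(u + 4)*(u^2 - u - 12) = (u - 1)*(u + 3)*(u + 4)*(u - 4)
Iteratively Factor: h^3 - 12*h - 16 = (h - 4)*(h^2 + 4*h + 4) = (h - 4)*(h + 2)*(h + 2)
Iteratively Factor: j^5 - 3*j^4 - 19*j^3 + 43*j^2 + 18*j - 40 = (j - 1)*(j^4 - 2*j^3 - 21*j^2 + 22*j + 40) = (j - 1)*(j + 1)*(j^3 - 3*j^2 - 18*j + 40) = (j - 5)*(j - 1)*(j + 1)*(j^2 + 2*j - 8) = (j - 5)*(j - 1)*(j + 1)*(j + 4)*(j - 2)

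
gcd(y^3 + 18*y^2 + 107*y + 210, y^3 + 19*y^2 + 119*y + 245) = y^2 + 12*y + 35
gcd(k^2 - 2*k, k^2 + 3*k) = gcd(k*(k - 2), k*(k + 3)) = k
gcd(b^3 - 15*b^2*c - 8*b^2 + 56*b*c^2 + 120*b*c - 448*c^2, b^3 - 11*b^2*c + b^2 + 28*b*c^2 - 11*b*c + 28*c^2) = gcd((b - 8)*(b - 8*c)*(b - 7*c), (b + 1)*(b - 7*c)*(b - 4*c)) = b - 7*c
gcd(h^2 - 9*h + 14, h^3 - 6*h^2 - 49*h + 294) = h - 7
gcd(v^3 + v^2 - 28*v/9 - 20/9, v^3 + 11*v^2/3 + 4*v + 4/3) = v^2 + 8*v/3 + 4/3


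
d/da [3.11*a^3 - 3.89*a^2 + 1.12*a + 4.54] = 9.33*a^2 - 7.78*a + 1.12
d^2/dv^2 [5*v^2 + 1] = 10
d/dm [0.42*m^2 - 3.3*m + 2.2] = 0.84*m - 3.3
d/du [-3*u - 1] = -3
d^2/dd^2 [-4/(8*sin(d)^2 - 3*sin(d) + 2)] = 4*(256*sin(d)^4 - 72*sin(d)^3 - 439*sin(d)^2 + 150*sin(d) + 14)/(8*sin(d)^2 - 3*sin(d) + 2)^3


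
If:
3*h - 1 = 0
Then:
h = 1/3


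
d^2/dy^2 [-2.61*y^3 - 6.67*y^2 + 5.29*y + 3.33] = -15.66*y - 13.34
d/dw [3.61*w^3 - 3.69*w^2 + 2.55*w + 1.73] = 10.83*w^2 - 7.38*w + 2.55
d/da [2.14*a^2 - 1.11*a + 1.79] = 4.28*a - 1.11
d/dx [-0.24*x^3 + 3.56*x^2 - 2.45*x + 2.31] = -0.72*x^2 + 7.12*x - 2.45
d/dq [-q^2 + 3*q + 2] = 3 - 2*q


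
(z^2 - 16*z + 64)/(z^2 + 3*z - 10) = (z^2 - 16*z + 64)/(z^2 + 3*z - 10)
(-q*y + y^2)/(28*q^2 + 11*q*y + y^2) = y*(-q + y)/(28*q^2 + 11*q*y + y^2)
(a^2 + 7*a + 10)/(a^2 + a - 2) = (a + 5)/(a - 1)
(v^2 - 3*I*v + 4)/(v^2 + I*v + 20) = (v + I)/(v + 5*I)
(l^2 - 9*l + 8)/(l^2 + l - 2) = (l - 8)/(l + 2)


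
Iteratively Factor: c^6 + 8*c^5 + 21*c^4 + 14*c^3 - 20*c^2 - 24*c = (c - 1)*(c^5 + 9*c^4 + 30*c^3 + 44*c^2 + 24*c) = (c - 1)*(c + 2)*(c^4 + 7*c^3 + 16*c^2 + 12*c) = c*(c - 1)*(c + 2)*(c^3 + 7*c^2 + 16*c + 12) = c*(c - 1)*(c + 2)^2*(c^2 + 5*c + 6) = c*(c - 1)*(c + 2)^3*(c + 3)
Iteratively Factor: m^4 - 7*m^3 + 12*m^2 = (m)*(m^3 - 7*m^2 + 12*m) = m*(m - 4)*(m^2 - 3*m) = m*(m - 4)*(m - 3)*(m)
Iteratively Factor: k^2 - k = (k - 1)*(k)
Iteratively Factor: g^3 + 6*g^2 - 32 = (g - 2)*(g^2 + 8*g + 16) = (g - 2)*(g + 4)*(g + 4)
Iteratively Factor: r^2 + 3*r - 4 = (r + 4)*(r - 1)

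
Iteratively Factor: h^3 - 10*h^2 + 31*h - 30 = (h - 3)*(h^2 - 7*h + 10) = (h - 3)*(h - 2)*(h - 5)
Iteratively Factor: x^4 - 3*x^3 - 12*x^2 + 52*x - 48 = (x - 2)*(x^3 - x^2 - 14*x + 24) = (x - 3)*(x - 2)*(x^2 + 2*x - 8) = (x - 3)*(x - 2)*(x + 4)*(x - 2)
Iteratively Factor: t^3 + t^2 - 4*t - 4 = (t + 1)*(t^2 - 4) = (t - 2)*(t + 1)*(t + 2)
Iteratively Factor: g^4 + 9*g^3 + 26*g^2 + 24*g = (g + 4)*(g^3 + 5*g^2 + 6*g) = (g + 3)*(g + 4)*(g^2 + 2*g) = (g + 2)*(g + 3)*(g + 4)*(g)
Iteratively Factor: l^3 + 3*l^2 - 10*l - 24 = (l - 3)*(l^2 + 6*l + 8) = (l - 3)*(l + 2)*(l + 4)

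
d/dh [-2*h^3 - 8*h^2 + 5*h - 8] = -6*h^2 - 16*h + 5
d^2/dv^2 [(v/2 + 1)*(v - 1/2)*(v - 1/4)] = 3*v + 5/4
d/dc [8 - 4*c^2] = -8*c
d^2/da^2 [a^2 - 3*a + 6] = 2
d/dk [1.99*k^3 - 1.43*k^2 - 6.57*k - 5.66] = 5.97*k^2 - 2.86*k - 6.57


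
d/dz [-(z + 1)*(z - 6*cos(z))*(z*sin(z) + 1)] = -(z + 1)*(z - 6*cos(z))*(z*cos(z) + sin(z)) - (z + 1)*(z*sin(z) + 1)*(6*sin(z) + 1) - (z - 6*cos(z))*(z*sin(z) + 1)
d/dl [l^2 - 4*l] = 2*l - 4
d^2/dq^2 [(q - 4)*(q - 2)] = 2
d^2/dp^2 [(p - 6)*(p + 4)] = 2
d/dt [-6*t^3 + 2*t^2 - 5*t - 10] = -18*t^2 + 4*t - 5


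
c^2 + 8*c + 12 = (c + 2)*(c + 6)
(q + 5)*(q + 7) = q^2 + 12*q + 35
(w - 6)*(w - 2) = w^2 - 8*w + 12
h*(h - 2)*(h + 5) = h^3 + 3*h^2 - 10*h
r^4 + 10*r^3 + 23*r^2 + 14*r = r*(r + 1)*(r + 2)*(r + 7)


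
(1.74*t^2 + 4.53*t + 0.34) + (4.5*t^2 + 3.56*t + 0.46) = 6.24*t^2 + 8.09*t + 0.8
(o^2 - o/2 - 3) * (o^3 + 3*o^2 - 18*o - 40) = o^5 + 5*o^4/2 - 45*o^3/2 - 40*o^2 + 74*o + 120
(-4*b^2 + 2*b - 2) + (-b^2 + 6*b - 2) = -5*b^2 + 8*b - 4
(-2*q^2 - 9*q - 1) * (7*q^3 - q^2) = -14*q^5 - 61*q^4 + 2*q^3 + q^2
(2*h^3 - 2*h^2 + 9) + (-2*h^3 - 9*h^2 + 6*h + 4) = -11*h^2 + 6*h + 13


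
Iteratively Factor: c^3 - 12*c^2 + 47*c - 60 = (c - 3)*(c^2 - 9*c + 20) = (c - 5)*(c - 3)*(c - 4)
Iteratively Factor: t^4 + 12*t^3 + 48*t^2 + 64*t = (t)*(t^3 + 12*t^2 + 48*t + 64) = t*(t + 4)*(t^2 + 8*t + 16) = t*(t + 4)^2*(t + 4)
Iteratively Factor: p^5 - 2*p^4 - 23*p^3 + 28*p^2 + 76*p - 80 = (p - 2)*(p^4 - 23*p^2 - 18*p + 40) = (p - 2)*(p - 1)*(p^3 + p^2 - 22*p - 40) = (p - 5)*(p - 2)*(p - 1)*(p^2 + 6*p + 8) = (p - 5)*(p - 2)*(p - 1)*(p + 2)*(p + 4)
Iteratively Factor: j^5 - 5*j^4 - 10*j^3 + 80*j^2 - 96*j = (j - 3)*(j^4 - 2*j^3 - 16*j^2 + 32*j) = j*(j - 3)*(j^3 - 2*j^2 - 16*j + 32) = j*(j - 3)*(j - 2)*(j^2 - 16) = j*(j - 4)*(j - 3)*(j - 2)*(j + 4)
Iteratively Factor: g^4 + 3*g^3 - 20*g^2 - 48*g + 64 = (g + 4)*(g^3 - g^2 - 16*g + 16) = (g + 4)^2*(g^2 - 5*g + 4) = (g - 1)*(g + 4)^2*(g - 4)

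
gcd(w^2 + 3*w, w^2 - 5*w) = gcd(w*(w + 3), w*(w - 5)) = w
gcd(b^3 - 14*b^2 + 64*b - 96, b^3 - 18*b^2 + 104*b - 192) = b^2 - 10*b + 24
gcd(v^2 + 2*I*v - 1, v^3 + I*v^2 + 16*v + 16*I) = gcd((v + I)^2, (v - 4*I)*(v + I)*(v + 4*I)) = v + I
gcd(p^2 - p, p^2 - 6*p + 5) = p - 1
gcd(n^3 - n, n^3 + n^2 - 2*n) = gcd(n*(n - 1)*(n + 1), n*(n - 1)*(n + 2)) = n^2 - n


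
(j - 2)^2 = j^2 - 4*j + 4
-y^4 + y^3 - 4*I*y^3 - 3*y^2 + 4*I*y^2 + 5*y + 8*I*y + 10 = (y - 2)*(y + 5*I)*(I*y + 1)*(I*y + I)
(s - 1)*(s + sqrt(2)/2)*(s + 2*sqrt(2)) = s^3 - s^2 + 5*sqrt(2)*s^2/2 - 5*sqrt(2)*s/2 + 2*s - 2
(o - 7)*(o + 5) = o^2 - 2*o - 35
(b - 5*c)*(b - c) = b^2 - 6*b*c + 5*c^2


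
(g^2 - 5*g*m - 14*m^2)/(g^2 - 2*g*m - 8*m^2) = (g - 7*m)/(g - 4*m)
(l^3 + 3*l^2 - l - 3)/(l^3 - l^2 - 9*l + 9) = (l + 1)/(l - 3)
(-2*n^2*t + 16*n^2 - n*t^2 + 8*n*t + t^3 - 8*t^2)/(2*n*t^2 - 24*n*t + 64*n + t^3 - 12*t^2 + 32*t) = (-2*n^2 - n*t + t^2)/(2*n*t - 8*n + t^2 - 4*t)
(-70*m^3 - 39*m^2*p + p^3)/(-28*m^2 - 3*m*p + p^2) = (10*m^2 + 7*m*p + p^2)/(4*m + p)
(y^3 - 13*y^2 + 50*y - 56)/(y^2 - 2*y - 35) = (y^2 - 6*y + 8)/(y + 5)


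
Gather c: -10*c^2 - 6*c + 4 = -10*c^2 - 6*c + 4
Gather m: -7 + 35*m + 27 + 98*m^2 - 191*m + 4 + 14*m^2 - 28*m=112*m^2 - 184*m + 24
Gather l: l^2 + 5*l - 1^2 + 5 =l^2 + 5*l + 4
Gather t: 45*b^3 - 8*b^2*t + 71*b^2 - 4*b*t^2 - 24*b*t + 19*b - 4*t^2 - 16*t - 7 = 45*b^3 + 71*b^2 + 19*b + t^2*(-4*b - 4) + t*(-8*b^2 - 24*b - 16) - 7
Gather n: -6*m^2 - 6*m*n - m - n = -6*m^2 - m + n*(-6*m - 1)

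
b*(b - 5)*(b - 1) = b^3 - 6*b^2 + 5*b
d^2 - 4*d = d*(d - 4)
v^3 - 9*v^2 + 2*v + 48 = (v - 8)*(v - 3)*(v + 2)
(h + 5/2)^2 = h^2 + 5*h + 25/4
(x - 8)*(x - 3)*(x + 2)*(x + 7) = x^4 - 2*x^3 - 61*x^2 + 62*x + 336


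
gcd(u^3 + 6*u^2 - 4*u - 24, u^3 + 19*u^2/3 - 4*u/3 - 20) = u^2 + 8*u + 12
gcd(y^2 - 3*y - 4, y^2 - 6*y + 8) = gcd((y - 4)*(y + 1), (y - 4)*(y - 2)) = y - 4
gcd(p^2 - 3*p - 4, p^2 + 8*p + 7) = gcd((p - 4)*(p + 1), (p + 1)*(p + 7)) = p + 1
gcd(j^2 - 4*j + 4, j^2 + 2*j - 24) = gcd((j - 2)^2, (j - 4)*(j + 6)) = 1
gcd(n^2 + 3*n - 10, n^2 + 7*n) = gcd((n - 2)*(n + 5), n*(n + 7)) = 1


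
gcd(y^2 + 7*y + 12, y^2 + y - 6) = y + 3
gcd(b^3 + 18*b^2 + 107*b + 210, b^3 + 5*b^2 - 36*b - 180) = b^2 + 11*b + 30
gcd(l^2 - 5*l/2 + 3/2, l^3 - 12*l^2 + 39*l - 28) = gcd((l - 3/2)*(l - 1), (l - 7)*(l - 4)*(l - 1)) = l - 1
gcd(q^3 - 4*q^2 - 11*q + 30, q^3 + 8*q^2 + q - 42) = q^2 + q - 6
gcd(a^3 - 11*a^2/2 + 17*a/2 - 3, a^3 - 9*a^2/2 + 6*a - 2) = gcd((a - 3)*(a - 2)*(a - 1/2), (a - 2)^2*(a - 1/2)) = a^2 - 5*a/2 + 1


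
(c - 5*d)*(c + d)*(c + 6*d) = c^3 + 2*c^2*d - 29*c*d^2 - 30*d^3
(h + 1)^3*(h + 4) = h^4 + 7*h^3 + 15*h^2 + 13*h + 4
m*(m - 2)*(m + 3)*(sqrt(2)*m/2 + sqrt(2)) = sqrt(2)*m^4/2 + 3*sqrt(2)*m^3/2 - 2*sqrt(2)*m^2 - 6*sqrt(2)*m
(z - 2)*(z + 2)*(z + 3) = z^3 + 3*z^2 - 4*z - 12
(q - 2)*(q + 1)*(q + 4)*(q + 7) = q^4 + 10*q^3 + 15*q^2 - 50*q - 56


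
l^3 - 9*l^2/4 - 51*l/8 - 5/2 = (l - 4)*(l + 1/2)*(l + 5/4)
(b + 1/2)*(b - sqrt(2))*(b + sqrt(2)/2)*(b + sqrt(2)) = b^4 + b^3/2 + sqrt(2)*b^3/2 - 2*b^2 + sqrt(2)*b^2/4 - sqrt(2)*b - b - sqrt(2)/2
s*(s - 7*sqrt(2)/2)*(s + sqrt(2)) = s^3 - 5*sqrt(2)*s^2/2 - 7*s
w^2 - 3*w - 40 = (w - 8)*(w + 5)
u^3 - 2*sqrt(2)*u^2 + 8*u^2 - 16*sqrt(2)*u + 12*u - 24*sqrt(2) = (u + 2)*(u + 6)*(u - 2*sqrt(2))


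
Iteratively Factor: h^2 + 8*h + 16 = (h + 4)*(h + 4)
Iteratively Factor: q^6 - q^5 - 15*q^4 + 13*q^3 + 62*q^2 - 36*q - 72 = (q + 2)*(q^5 - 3*q^4 - 9*q^3 + 31*q^2 - 36) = (q + 2)*(q + 3)*(q^4 - 6*q^3 + 9*q^2 + 4*q - 12) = (q - 2)*(q + 2)*(q + 3)*(q^3 - 4*q^2 + q + 6) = (q - 2)^2*(q + 2)*(q + 3)*(q^2 - 2*q - 3) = (q - 2)^2*(q + 1)*(q + 2)*(q + 3)*(q - 3)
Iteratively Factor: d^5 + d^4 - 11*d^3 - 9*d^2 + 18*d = (d)*(d^4 + d^3 - 11*d^2 - 9*d + 18) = d*(d - 1)*(d^3 + 2*d^2 - 9*d - 18) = d*(d - 1)*(d + 3)*(d^2 - d - 6) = d*(d - 1)*(d + 2)*(d + 3)*(d - 3)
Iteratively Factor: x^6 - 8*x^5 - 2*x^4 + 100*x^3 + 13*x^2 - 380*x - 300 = (x - 5)*(x^5 - 3*x^4 - 17*x^3 + 15*x^2 + 88*x + 60) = (x - 5)^2*(x^4 + 2*x^3 - 7*x^2 - 20*x - 12) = (x - 5)^2*(x + 2)*(x^3 - 7*x - 6) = (x - 5)^2*(x + 2)^2*(x^2 - 2*x - 3) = (x - 5)^2*(x + 1)*(x + 2)^2*(x - 3)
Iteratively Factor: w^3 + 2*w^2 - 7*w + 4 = (w + 4)*(w^2 - 2*w + 1) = (w - 1)*(w + 4)*(w - 1)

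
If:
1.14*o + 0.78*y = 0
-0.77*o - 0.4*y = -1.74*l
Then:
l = -0.072897761645493*y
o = -0.684210526315789*y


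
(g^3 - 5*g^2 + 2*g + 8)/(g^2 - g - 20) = (-g^3 + 5*g^2 - 2*g - 8)/(-g^2 + g + 20)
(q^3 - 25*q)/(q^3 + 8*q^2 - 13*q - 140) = q*(q - 5)/(q^2 + 3*q - 28)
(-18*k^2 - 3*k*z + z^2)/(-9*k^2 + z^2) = (-6*k + z)/(-3*k + z)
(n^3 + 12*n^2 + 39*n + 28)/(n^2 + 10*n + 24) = (n^2 + 8*n + 7)/(n + 6)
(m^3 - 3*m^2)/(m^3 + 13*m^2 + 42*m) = m*(m - 3)/(m^2 + 13*m + 42)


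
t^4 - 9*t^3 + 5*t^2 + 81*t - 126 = (t - 7)*(t - 3)*(t - 2)*(t + 3)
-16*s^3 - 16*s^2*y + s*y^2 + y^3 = (-4*s + y)*(s + y)*(4*s + y)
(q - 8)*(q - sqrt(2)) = q^2 - 8*q - sqrt(2)*q + 8*sqrt(2)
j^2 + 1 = (j - I)*(j + I)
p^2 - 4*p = p*(p - 4)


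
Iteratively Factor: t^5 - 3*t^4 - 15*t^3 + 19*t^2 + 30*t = (t - 2)*(t^4 - t^3 - 17*t^2 - 15*t) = (t - 2)*(t + 1)*(t^3 - 2*t^2 - 15*t) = (t - 5)*(t - 2)*(t + 1)*(t^2 + 3*t) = (t - 5)*(t - 2)*(t + 1)*(t + 3)*(t)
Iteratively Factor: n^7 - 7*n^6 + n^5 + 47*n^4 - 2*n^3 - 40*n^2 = (n - 5)*(n^6 - 2*n^5 - 9*n^4 + 2*n^3 + 8*n^2) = n*(n - 5)*(n^5 - 2*n^4 - 9*n^3 + 2*n^2 + 8*n) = n*(n - 5)*(n + 2)*(n^4 - 4*n^3 - n^2 + 4*n) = n*(n - 5)*(n - 4)*(n + 2)*(n^3 - n) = n^2*(n - 5)*(n - 4)*(n + 2)*(n^2 - 1) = n^2*(n - 5)*(n - 4)*(n - 1)*(n + 2)*(n + 1)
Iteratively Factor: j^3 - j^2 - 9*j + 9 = (j - 1)*(j^2 - 9) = (j - 3)*(j - 1)*(j + 3)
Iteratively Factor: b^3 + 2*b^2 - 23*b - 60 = (b + 4)*(b^2 - 2*b - 15) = (b - 5)*(b + 4)*(b + 3)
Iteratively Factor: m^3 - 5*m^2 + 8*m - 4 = (m - 2)*(m^2 - 3*m + 2) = (m - 2)*(m - 1)*(m - 2)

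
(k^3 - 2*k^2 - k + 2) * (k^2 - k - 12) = k^5 - 3*k^4 - 11*k^3 + 27*k^2 + 10*k - 24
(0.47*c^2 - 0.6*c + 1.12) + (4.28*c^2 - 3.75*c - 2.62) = 4.75*c^2 - 4.35*c - 1.5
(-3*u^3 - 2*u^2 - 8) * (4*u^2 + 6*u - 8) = -12*u^5 - 26*u^4 + 12*u^3 - 16*u^2 - 48*u + 64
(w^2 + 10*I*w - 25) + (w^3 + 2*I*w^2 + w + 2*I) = w^3 + w^2 + 2*I*w^2 + w + 10*I*w - 25 + 2*I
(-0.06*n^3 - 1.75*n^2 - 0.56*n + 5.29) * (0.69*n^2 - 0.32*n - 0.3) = -0.0414*n^5 - 1.1883*n^4 + 0.1916*n^3 + 4.3543*n^2 - 1.5248*n - 1.587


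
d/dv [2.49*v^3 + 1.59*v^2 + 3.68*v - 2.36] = 7.47*v^2 + 3.18*v + 3.68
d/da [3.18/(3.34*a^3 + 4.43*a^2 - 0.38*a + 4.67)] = (-31.8636*a^2 - 28.1748*a + 1.2084)/(3.34*a^3 + 4.43*a^2 - 0.38*a + 4.67)^2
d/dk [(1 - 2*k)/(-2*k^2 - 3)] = 2*(-2*k^2 + 2*k + 3)/(4*k^4 + 12*k^2 + 9)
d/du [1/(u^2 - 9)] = -2*u/(u^2 - 9)^2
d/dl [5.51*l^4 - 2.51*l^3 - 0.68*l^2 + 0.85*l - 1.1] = 22.04*l^3 - 7.53*l^2 - 1.36*l + 0.85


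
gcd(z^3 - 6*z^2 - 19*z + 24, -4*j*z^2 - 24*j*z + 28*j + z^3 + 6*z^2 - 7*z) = z - 1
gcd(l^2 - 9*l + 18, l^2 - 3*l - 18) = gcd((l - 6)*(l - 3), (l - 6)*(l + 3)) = l - 6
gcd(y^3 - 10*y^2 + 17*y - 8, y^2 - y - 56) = y - 8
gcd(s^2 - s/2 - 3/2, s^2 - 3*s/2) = s - 3/2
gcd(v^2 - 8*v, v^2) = v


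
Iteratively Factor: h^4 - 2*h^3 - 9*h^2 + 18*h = (h - 3)*(h^3 + h^2 - 6*h) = h*(h - 3)*(h^2 + h - 6) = h*(h - 3)*(h + 3)*(h - 2)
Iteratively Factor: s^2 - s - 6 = (s + 2)*(s - 3)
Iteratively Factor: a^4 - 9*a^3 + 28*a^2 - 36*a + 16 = (a - 1)*(a^3 - 8*a^2 + 20*a - 16) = (a - 2)*(a - 1)*(a^2 - 6*a + 8) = (a - 4)*(a - 2)*(a - 1)*(a - 2)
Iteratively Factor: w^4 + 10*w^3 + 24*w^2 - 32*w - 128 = (w + 4)*(w^3 + 6*w^2 - 32) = (w - 2)*(w + 4)*(w^2 + 8*w + 16) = (w - 2)*(w + 4)^2*(w + 4)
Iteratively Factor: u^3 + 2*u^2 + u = (u)*(u^2 + 2*u + 1) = u*(u + 1)*(u + 1)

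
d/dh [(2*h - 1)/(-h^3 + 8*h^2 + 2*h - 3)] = (4*h^3 - 19*h^2 + 16*h - 4)/(h^6 - 16*h^5 + 60*h^4 + 38*h^3 - 44*h^2 - 12*h + 9)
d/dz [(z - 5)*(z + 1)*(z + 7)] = 3*z^2 + 6*z - 33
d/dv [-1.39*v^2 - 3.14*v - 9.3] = -2.78*v - 3.14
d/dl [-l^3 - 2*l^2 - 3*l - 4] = -3*l^2 - 4*l - 3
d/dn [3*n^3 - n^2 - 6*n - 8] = 9*n^2 - 2*n - 6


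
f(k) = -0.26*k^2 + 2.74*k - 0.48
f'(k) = 2.74 - 0.52*k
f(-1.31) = -4.52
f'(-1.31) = 3.42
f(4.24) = 6.46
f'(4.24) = 0.54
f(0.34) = 0.42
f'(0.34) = 2.56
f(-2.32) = -8.24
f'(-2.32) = 3.95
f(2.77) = 5.11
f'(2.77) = 1.30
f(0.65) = 1.19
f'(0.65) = 2.40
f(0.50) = 0.82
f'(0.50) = 2.48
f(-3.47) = -13.12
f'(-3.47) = 4.54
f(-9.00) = -46.20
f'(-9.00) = 7.42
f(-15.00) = -100.08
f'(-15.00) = 10.54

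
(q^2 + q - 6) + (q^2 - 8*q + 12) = 2*q^2 - 7*q + 6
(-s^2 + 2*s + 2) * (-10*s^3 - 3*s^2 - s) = 10*s^5 - 17*s^4 - 25*s^3 - 8*s^2 - 2*s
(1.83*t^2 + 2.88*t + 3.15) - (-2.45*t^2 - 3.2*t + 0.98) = 4.28*t^2 + 6.08*t + 2.17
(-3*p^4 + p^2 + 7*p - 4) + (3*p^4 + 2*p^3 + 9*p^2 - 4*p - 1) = 2*p^3 + 10*p^2 + 3*p - 5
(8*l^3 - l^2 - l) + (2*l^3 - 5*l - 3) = 10*l^3 - l^2 - 6*l - 3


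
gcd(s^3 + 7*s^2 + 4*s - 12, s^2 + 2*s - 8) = 1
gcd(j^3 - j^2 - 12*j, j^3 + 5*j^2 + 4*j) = j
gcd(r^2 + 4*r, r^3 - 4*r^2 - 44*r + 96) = 1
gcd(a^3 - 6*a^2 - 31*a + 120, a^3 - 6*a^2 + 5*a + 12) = a - 3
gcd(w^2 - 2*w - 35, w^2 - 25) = w + 5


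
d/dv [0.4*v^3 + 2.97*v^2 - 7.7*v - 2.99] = 1.2*v^2 + 5.94*v - 7.7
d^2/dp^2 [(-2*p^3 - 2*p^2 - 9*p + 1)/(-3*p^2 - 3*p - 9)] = 2*(3*p^3 - 3*p^2 - 30*p - 7)/(3*(p^6 + 3*p^5 + 12*p^4 + 19*p^3 + 36*p^2 + 27*p + 27))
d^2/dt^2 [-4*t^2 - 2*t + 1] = -8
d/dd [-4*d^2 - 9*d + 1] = -8*d - 9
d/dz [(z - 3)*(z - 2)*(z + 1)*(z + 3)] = 4*z^3 - 3*z^2 - 22*z + 9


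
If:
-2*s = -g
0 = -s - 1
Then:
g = -2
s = -1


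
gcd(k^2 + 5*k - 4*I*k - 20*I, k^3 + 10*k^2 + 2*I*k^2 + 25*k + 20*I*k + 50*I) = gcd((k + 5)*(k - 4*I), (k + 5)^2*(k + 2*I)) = k + 5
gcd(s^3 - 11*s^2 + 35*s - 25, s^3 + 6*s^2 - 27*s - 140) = s - 5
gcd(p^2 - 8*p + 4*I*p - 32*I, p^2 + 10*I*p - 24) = p + 4*I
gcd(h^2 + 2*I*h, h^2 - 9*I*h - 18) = 1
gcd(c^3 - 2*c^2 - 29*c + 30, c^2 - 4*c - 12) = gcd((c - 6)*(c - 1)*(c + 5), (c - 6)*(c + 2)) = c - 6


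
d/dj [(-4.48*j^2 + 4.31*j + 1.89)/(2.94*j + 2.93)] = (-13.1712*j^2 - 26.2528*j + 7.0717)/(8.6436*j^2 + 17.2284*j + 8.5849)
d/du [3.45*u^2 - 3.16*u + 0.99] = 6.9*u - 3.16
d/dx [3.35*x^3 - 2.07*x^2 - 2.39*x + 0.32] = 10.05*x^2 - 4.14*x - 2.39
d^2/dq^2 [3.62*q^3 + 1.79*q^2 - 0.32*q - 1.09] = 21.72*q + 3.58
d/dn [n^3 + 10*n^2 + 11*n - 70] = 3*n^2 + 20*n + 11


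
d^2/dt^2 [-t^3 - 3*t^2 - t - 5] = -6*t - 6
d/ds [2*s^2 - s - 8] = 4*s - 1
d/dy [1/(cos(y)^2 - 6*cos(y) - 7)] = 2*(cos(y) - 3)*sin(y)/(sin(y)^2 + 6*cos(y) + 6)^2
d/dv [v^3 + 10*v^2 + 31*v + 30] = 3*v^2 + 20*v + 31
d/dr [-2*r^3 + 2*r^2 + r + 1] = -6*r^2 + 4*r + 1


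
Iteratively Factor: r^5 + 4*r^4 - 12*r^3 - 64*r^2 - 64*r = (r)*(r^4 + 4*r^3 - 12*r^2 - 64*r - 64) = r*(r + 2)*(r^3 + 2*r^2 - 16*r - 32) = r*(r + 2)*(r + 4)*(r^2 - 2*r - 8) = r*(r - 4)*(r + 2)*(r + 4)*(r + 2)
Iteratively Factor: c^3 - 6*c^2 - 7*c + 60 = (c + 3)*(c^2 - 9*c + 20) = (c - 4)*(c + 3)*(c - 5)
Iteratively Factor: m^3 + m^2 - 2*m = (m)*(m^2 + m - 2) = m*(m + 2)*(m - 1)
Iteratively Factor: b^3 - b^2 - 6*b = (b + 2)*(b^2 - 3*b) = (b - 3)*(b + 2)*(b)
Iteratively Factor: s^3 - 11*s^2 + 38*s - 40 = (s - 5)*(s^2 - 6*s + 8) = (s - 5)*(s - 2)*(s - 4)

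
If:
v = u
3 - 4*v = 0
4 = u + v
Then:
No Solution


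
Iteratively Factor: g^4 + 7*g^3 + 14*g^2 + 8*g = (g + 2)*(g^3 + 5*g^2 + 4*g) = (g + 2)*(g + 4)*(g^2 + g) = g*(g + 2)*(g + 4)*(g + 1)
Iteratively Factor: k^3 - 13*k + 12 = (k + 4)*(k^2 - 4*k + 3) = (k - 1)*(k + 4)*(k - 3)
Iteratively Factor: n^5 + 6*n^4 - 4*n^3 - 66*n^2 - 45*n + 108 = (n - 1)*(n^4 + 7*n^3 + 3*n^2 - 63*n - 108) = (n - 1)*(n + 3)*(n^3 + 4*n^2 - 9*n - 36) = (n - 3)*(n - 1)*(n + 3)*(n^2 + 7*n + 12) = (n - 3)*(n - 1)*(n + 3)^2*(n + 4)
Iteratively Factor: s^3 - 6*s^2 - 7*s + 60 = (s + 3)*(s^2 - 9*s + 20) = (s - 5)*(s + 3)*(s - 4)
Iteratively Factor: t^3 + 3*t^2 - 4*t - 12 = (t + 2)*(t^2 + t - 6) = (t + 2)*(t + 3)*(t - 2)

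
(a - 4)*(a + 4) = a^2 - 16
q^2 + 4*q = q*(q + 4)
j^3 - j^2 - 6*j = j*(j - 3)*(j + 2)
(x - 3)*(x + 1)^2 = x^3 - x^2 - 5*x - 3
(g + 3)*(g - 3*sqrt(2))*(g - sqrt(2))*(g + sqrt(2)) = g^4 - 3*sqrt(2)*g^3 + 3*g^3 - 9*sqrt(2)*g^2 - 2*g^2 - 6*g + 6*sqrt(2)*g + 18*sqrt(2)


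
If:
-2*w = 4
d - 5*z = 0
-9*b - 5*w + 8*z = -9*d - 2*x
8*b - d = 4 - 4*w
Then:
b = 5*z/8 + 3/2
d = 5*z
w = -2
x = 7/4 - 379*z/16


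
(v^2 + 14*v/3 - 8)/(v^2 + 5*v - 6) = (v - 4/3)/(v - 1)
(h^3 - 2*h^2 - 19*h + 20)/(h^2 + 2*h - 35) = (h^2 + 3*h - 4)/(h + 7)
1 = 1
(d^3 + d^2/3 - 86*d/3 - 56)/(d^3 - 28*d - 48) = (d + 7/3)/(d + 2)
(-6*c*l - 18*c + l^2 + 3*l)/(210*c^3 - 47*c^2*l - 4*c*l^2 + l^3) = (-l - 3)/(35*c^2 - 2*c*l - l^2)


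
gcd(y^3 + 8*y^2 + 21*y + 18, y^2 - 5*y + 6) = 1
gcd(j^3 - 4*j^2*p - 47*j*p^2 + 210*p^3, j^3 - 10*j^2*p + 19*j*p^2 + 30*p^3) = j^2 - 11*j*p + 30*p^2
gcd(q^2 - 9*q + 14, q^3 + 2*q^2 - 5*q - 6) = q - 2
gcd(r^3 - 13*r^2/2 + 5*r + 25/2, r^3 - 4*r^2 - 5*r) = r^2 - 4*r - 5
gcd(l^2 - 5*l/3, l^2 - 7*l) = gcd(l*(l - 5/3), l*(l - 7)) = l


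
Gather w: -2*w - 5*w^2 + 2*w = -5*w^2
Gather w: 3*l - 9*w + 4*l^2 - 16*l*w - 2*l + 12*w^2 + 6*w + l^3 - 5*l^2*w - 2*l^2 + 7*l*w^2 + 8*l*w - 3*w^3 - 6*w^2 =l^3 + 2*l^2 + l - 3*w^3 + w^2*(7*l + 6) + w*(-5*l^2 - 8*l - 3)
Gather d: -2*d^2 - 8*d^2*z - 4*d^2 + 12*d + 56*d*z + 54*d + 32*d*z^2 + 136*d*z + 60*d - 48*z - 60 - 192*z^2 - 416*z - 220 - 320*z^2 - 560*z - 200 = d^2*(-8*z - 6) + d*(32*z^2 + 192*z + 126) - 512*z^2 - 1024*z - 480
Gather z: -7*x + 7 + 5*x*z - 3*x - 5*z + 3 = -10*x + z*(5*x - 5) + 10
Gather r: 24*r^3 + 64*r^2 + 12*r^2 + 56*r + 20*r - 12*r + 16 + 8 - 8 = 24*r^3 + 76*r^2 + 64*r + 16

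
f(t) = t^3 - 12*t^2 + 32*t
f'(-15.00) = 1067.00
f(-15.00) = -6555.00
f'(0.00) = 32.00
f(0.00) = 0.00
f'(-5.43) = 250.77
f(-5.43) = -687.68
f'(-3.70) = 161.87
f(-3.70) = -333.33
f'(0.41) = 22.66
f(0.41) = 11.17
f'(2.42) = -8.51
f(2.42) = 21.34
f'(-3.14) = 136.94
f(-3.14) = -249.75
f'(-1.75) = 83.19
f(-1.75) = -98.11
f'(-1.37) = 70.51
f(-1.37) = -68.93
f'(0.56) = 19.50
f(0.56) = 14.33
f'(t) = 3*t^2 - 24*t + 32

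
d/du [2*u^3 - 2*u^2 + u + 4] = 6*u^2 - 4*u + 1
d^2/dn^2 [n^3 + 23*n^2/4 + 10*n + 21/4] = 6*n + 23/2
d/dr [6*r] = 6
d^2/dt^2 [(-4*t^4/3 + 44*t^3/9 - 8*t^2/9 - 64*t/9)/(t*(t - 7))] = 8*(-3*t^3 + 63*t^2 - 441*t + 509)/(9*(t^3 - 21*t^2 + 147*t - 343))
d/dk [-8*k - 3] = -8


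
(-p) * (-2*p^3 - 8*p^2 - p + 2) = 2*p^4 + 8*p^3 + p^2 - 2*p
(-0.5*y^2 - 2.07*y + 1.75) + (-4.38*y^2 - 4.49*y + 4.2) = -4.88*y^2 - 6.56*y + 5.95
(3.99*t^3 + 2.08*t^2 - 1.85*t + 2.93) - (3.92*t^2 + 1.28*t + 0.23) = 3.99*t^3 - 1.84*t^2 - 3.13*t + 2.7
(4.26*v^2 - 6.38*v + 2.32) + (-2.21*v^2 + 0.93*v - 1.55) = 2.05*v^2 - 5.45*v + 0.77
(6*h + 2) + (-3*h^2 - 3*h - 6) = -3*h^2 + 3*h - 4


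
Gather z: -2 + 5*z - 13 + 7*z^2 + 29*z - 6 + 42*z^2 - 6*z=49*z^2 + 28*z - 21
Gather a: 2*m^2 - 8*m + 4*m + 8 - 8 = 2*m^2 - 4*m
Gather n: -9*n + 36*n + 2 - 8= 27*n - 6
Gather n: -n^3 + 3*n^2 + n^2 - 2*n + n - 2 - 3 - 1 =-n^3 + 4*n^2 - n - 6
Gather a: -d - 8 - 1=-d - 9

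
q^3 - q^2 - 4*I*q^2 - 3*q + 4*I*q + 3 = (q - 1)*(q - 3*I)*(q - I)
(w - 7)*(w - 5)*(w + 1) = w^3 - 11*w^2 + 23*w + 35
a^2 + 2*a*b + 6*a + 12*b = (a + 6)*(a + 2*b)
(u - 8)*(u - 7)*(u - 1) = u^3 - 16*u^2 + 71*u - 56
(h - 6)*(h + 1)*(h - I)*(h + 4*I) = h^4 - 5*h^3 + 3*I*h^3 - 2*h^2 - 15*I*h^2 - 20*h - 18*I*h - 24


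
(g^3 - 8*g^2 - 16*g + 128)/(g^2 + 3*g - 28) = (g^2 - 4*g - 32)/(g + 7)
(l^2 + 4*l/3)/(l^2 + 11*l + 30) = l*(3*l + 4)/(3*(l^2 + 11*l + 30))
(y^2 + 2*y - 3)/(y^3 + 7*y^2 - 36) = (y - 1)/(y^2 + 4*y - 12)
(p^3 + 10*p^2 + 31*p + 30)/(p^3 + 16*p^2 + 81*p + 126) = (p^2 + 7*p + 10)/(p^2 + 13*p + 42)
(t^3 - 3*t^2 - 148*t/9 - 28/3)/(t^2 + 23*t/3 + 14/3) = (t^2 - 11*t/3 - 14)/(t + 7)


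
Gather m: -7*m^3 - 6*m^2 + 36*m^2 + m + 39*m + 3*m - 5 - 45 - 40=-7*m^3 + 30*m^2 + 43*m - 90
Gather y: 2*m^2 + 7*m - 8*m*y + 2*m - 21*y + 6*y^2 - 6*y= 2*m^2 + 9*m + 6*y^2 + y*(-8*m - 27)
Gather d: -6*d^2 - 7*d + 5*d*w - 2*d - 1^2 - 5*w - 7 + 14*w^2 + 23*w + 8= -6*d^2 + d*(5*w - 9) + 14*w^2 + 18*w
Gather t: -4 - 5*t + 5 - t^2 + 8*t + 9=-t^2 + 3*t + 10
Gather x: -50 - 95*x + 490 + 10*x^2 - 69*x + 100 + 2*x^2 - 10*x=12*x^2 - 174*x + 540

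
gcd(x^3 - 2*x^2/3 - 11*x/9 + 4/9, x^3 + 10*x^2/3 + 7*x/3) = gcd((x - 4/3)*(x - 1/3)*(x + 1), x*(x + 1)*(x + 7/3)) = x + 1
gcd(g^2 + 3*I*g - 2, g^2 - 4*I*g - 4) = 1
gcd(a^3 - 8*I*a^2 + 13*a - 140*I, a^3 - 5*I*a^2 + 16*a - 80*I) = a^2 - I*a + 20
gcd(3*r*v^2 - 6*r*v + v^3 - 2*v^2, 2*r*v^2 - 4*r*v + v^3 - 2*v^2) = v^2 - 2*v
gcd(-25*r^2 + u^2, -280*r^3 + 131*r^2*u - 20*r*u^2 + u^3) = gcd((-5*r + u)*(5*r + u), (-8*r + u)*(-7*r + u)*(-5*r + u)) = 5*r - u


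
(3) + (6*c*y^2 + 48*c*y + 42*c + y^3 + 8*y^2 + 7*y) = 6*c*y^2 + 48*c*y + 42*c + y^3 + 8*y^2 + 7*y + 3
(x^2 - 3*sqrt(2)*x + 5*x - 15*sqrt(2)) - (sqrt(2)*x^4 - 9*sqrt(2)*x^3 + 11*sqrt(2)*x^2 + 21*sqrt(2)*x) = -sqrt(2)*x^4 + 9*sqrt(2)*x^3 - 11*sqrt(2)*x^2 + x^2 - 24*sqrt(2)*x + 5*x - 15*sqrt(2)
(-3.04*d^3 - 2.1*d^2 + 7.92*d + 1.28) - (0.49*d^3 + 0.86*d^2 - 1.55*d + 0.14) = -3.53*d^3 - 2.96*d^2 + 9.47*d + 1.14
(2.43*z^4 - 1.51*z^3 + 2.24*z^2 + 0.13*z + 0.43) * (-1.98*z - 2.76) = -4.8114*z^5 - 3.717*z^4 - 0.267600000000001*z^3 - 6.4398*z^2 - 1.2102*z - 1.1868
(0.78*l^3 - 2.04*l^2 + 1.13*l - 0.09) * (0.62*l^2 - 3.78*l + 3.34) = 0.4836*l^5 - 4.2132*l^4 + 11.017*l^3 - 11.1408*l^2 + 4.1144*l - 0.3006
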